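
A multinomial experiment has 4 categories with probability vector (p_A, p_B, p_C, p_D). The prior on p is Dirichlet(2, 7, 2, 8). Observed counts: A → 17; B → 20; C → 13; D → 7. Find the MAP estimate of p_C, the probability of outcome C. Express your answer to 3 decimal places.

The posterior is Dirichlet(αᵢ + nᵢ) = Dirichlet(19, 27, 15, 15).
For a Dirichlet(a₁,…,a_K) with all aᵢ > 1, the mode has j-th component (aⱼ − 1)/(Σaᵢ − K).
Here Σaᵢ = 76 and K = 4, so p_C = (15 − 1)/(76 − 4) = 14/72 ≈ 0.194.

MAP estimate of p_C = 0.194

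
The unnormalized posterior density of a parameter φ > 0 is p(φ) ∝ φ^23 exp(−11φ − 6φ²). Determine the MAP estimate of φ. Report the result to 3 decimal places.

φ̂_MAP = 1.000

ℓ'(φ) = 23/φ − 11 − 12φ. Setting this to zero and multiplying by φ: 12φ² + 11φ − 23 = 0.
φ = (−11 + √(11² + 4·12·23)) / (2·12) = (−11 + √1225) / 24 = (−11 + 35)/24 = 1.
ℓ''(φ) = −23/φ² − 12 < 0, confirming a maximum.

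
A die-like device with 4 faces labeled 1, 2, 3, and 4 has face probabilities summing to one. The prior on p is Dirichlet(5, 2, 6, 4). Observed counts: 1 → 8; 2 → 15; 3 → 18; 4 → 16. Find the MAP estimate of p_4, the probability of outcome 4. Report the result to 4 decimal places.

MAP estimate: 0.2714

The posterior is Dirichlet(αᵢ + nᵢ) = Dirichlet(13, 17, 24, 20).
For a Dirichlet(a₁,…,a_K) with all aᵢ > 1, the mode has j-th component (aⱼ − 1)/(Σaᵢ − K).
Here Σaᵢ = 74 and K = 4, so p_4 = (20 − 1)/(74 − 4) = 19/70 ≈ 0.2714.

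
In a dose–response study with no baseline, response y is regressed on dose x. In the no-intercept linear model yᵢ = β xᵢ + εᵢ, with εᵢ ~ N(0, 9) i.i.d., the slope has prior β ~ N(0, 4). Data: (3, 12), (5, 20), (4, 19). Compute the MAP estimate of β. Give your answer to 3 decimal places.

log p(β | y) = −Σ(yᵢ − βxᵢ)²/(2·9) − β²/(2·4) + const.
Setting the derivative to zero: Σxᵢ(yᵢ − βxᵢ)/9 − β/4 = 0, so β = Σxᵢyᵢ / (Σxᵢ² + σ²/τ²).
Σxᵢyᵢ = 3·12 + 5·20 + 4·19 = 212; Σxᵢ² = 50; σ²/τ² = 2.25.
β̂_MAP = 212 / (50 + 2.25) = 212/52.25 ≈ 4.057.

β̂_MAP = 4.057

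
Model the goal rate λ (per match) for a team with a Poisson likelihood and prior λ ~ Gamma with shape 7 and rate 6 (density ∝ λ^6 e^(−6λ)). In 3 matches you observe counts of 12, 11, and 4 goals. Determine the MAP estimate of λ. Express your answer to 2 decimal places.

λ̂_MAP = 3.67

Σxᵢ = 12+11+4 = 27, with n = 3.
Posterior ∝ λ^6e^(−6λ) · λ^27e^(−3λ) = λ^33e^(−9λ), i.e. Gamma(shape=34, rate=9).
The mode of a Gamma(a, b) with a ≥ 1 (shape–rate) is (a−1)/b = 33/9 ≈ 3.67.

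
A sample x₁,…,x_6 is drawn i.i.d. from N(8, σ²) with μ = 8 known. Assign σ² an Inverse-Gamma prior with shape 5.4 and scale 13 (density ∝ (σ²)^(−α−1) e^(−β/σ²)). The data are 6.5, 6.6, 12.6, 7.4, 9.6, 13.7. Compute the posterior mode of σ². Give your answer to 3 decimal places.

Sum of squared deviations about the known mean: SS = (6.5−8)² + (6.6−8)² + (12.6−8)² + (7.4−8)² + (9.6−8)² + (13.7−8)² = 60.78.
The Normal likelihood contributes (σ²)^(−n/2) exp(−SS/(2σ²)), so the posterior is Inverse-Gamma(α + n/2, β + SS/2) = Inverse-Gamma(8.4, 43.39).
The mode of Inverse-Gamma(a, b) is b/(a+1) = 43.39/9.4 ≈ 4.616.

σ̂²_MAP = 4.616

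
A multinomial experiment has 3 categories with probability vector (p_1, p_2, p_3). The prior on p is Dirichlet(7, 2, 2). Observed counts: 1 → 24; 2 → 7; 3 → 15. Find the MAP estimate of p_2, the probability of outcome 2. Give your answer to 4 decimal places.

MAP estimate: 0.1481

The posterior is Dirichlet(αᵢ + nᵢ) = Dirichlet(31, 9, 17).
For a Dirichlet(a₁,…,a_K) with all aᵢ > 1, the mode has j-th component (aⱼ − 1)/(Σaᵢ − K).
Here Σaᵢ = 57 and K = 3, so p_2 = (9 − 1)/(57 − 3) = 8/54 ≈ 0.1481.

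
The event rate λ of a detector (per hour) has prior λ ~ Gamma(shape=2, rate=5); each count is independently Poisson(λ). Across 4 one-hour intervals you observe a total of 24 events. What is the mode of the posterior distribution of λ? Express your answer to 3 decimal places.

λ̂_MAP = 2.778

Σxᵢ = 24, n = 4.
Posterior ∝ λe^(−5λ) · λ^24e^(−4λ) = λ^25e^(−9λ), i.e. Gamma(shape=26, rate=9).
The mode of a Gamma(a, b) with a ≥ 1 (shape–rate) is (a−1)/b = 25/9 ≈ 2.778.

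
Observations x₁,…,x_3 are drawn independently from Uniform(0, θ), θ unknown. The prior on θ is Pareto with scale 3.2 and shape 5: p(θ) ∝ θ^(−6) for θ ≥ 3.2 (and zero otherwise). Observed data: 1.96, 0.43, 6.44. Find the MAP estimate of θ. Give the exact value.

The Uniform(0, θ) likelihood is θ^(−n) for θ ≥ max(xᵢ), zero otherwise. Here max(xᵢ) = 6.44.
Posterior ∝ θ^(−6) · θ^(−3) = θ^(−9) on θ ≥ max(3.2, 6.44) = 6.44.
This density is strictly decreasing in θ, so the posterior mode lies at the lower boundary of the support.

θ̂_MAP = 6.44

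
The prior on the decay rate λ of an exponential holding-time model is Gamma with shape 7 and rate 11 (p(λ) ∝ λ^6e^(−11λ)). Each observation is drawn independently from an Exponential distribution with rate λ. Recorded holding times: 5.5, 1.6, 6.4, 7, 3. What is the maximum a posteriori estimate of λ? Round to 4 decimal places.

λ̂_MAP = 0.3188

The Exponential(rate=λ) likelihood is ∝ λ^n e^(−λΣtᵢ). Here n = 5 and Σtᵢ = 5.5 + 1.6 + 6.4 + 7 + 3 = 23.5.
Posterior ∝ λ^6e^(−11λ) · λ^5e^(−23.5λ) = λ^11e^(−34.5λ), i.e. Gamma(12, 34.5).
Mode = (a−1)/b = 11/34.5 ≈ 0.3188.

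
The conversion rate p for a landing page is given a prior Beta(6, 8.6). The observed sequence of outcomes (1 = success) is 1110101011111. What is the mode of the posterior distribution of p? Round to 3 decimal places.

Prior: Beta(6, 8.6).
Data: 10 successes in 13 trials (from the sequence). The binomial likelihood contributes p^10(1−p)^3, so the posterior is Beta(6+10, 8.6+3) = Beta(16, 11.6).
For Beta(a, b) with a, b > 1 the mode is (a−1)/(a+b−2) = 15/25.6 ≈ 0.586.

p̂_MAP = 0.586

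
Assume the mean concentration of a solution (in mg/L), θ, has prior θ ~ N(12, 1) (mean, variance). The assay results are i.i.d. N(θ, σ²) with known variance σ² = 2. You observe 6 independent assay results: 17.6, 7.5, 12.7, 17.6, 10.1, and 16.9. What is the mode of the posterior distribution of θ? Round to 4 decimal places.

θ̂_MAP = 13.3000

n = 6; x̄ = (17.6 + 7.5 + 12.7 + 17.6 + 10.1 + 16.9)/6 = 82.4/6 = 206/15 ≈ 13.7333.
For a Normal prior and Normal likelihood with known variance, the posterior is Normal; its mode equals its mean, the precision-weighted average.
Prior precision 1/σ₀² = 1/1 = 1; data precision n/σ² = 6/2 = 3.
θ̂ = (1·12 + 3·(206/15)) / (1 + 3) = 53.2/4 = 13.3000.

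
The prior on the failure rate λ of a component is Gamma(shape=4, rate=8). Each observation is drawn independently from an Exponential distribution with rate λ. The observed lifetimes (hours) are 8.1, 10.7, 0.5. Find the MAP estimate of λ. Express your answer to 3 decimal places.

The Exponential(rate=λ) likelihood is ∝ λ^n e^(−λΣtᵢ). Here n = 3 and Σtᵢ = 8.1 + 10.7 + 0.5 = 19.3.
Posterior ∝ λ^3e^(−8λ) · λ^3e^(−19.3λ) = λ^6e^(−27.3λ), i.e. Gamma(7, 27.3).
Mode = (a−1)/b = 6/27.3 ≈ 0.220.

λ̂_MAP = 0.220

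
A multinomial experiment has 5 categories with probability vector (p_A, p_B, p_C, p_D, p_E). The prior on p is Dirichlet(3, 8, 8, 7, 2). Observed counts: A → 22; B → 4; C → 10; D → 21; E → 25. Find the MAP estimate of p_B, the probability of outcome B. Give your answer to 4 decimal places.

MAP estimate of p_B = 0.1048

The posterior is Dirichlet(αᵢ + nᵢ) = Dirichlet(25, 12, 18, 28, 27).
For a Dirichlet(a₁,…,a_K) with all aᵢ > 1, the mode has j-th component (aⱼ − 1)/(Σaᵢ − K).
Here Σaᵢ = 110 and K = 5, so p_B = (12 − 1)/(110 − 5) = 11/105 ≈ 0.1048.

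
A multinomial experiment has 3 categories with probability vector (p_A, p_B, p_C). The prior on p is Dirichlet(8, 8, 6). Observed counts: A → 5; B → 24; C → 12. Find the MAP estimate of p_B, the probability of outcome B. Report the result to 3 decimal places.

MAP estimate of p_B = 0.517

The posterior is Dirichlet(αᵢ + nᵢ) = Dirichlet(13, 32, 18).
For a Dirichlet(a₁,…,a_K) with all aᵢ > 1, the mode has j-th component (aⱼ − 1)/(Σaᵢ − K).
Here Σaᵢ = 63 and K = 3, so p_B = (32 − 1)/(63 − 3) = 31/60 ≈ 0.517.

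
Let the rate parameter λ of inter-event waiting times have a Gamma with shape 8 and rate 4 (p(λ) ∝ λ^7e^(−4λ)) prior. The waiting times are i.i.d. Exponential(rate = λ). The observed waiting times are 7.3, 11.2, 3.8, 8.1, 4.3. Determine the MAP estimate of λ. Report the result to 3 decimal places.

The Exponential(rate=λ) likelihood is ∝ λ^n e^(−λΣtᵢ). Here n = 5 and Σtᵢ = 7.3 + 11.2 + 3.8 + 8.1 + 4.3 = 34.7.
Posterior ∝ λ^7e^(−4λ) · λ^5e^(−34.7λ) = λ^12e^(−38.7λ), i.e. Gamma(13, 38.7).
Mode = (a−1)/b = 12/38.7 ≈ 0.310.

λ̂_MAP = 0.310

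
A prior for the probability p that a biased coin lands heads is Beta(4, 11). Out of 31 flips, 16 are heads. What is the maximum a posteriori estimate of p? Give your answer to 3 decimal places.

Prior: Beta(4, 11).
Data: 16 successes in 31 trials. The binomial likelihood contributes p^16(1−p)^15, so the posterior is Beta(4+16, 11+15) = Beta(20, 26).
For Beta(a, b) with a, b > 1 the mode is (a−1)/(a+b−2) = 19/44 ≈ 0.432.

p̂_MAP = 0.432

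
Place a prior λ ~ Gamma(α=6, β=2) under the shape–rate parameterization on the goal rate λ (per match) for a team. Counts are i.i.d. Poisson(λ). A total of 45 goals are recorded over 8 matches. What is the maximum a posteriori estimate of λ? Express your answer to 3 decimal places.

λ̂_MAP = 5.000

Σxᵢ = 45, n = 8.
Posterior ∝ λ^5e^(−2λ) · λ^45e^(−8λ) = λ^50e^(−10λ), i.e. Gamma(shape=51, rate=10).
The mode of a Gamma(a, b) with a ≥ 1 (shape–rate) is (a−1)/b = 50/10 ≈ 5.000.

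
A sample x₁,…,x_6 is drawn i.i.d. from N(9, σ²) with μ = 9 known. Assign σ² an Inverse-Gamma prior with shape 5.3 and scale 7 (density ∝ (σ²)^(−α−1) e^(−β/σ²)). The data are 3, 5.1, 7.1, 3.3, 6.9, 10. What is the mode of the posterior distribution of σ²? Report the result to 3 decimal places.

Sum of squared deviations about the known mean: SS = (3−9)² + (5.1−9)² + (7.1−9)² + (3.3−9)² + (6.9−9)² + (10−9)² = 92.72.
The Normal likelihood contributes (σ²)^(−n/2) exp(−SS/(2σ²)), so the posterior is Inverse-Gamma(α + n/2, β + SS/2) = Inverse-Gamma(8.3, 53.36).
The mode of Inverse-Gamma(a, b) is b/(a+1) = 53.36/9.3 ≈ 5.738.

σ̂²_MAP = 5.738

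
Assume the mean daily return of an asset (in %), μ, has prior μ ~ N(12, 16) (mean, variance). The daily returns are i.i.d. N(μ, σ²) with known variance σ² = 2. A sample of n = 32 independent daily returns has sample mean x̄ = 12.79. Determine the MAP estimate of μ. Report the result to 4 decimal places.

n = 32, x̄ = 12.79.
For a Normal prior and Normal likelihood with known variance, the posterior is Normal; its mode equals its mean, the precision-weighted average.
Prior precision 1/σ₀² = 1/16 = 0.0625; data precision n/σ² = 32/2 = 16.
μ̂ = (0.0625·12 + 16·12.79) / (0.0625 + 16) = 205.39/16.0625 = 82156/6425 ≈ 12.7869.

μ̂_MAP = 12.7869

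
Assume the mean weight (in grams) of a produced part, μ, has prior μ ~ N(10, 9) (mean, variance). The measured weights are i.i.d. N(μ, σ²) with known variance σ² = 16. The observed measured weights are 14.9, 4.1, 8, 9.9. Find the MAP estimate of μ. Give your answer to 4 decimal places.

n = 4; x̄ = (14.9 + 4.1 + 8 + 9.9)/4 = 36.9/4 = 9.225.
For a Normal prior and Normal likelihood with known variance, the posterior is Normal; its mode equals its mean, the precision-weighted average.
Prior precision 1/σ₀² = 1/9; data precision n/σ² = 4/16 = 0.25.
μ̂ = ((1/9)·10 + 0.25·9.225) / (1/9 + 0.25) = (4921/1440)/(13/36) = 4921/520 ≈ 9.4635.

μ̂_MAP = 9.4635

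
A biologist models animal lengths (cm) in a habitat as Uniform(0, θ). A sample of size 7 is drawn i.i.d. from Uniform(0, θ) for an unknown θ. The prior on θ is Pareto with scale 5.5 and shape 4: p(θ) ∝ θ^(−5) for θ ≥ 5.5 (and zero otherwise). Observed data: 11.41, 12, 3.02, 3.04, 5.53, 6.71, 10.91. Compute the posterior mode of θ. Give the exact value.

θ̂_MAP = 12

The Uniform(0, θ) likelihood is θ^(−n) for θ ≥ max(xᵢ), zero otherwise. Here max(xᵢ) = 12.
Posterior ∝ θ^(−5) · θ^(−7) = θ^(−12) on θ ≥ max(5.5, 12) = 12.
This density is strictly decreasing in θ, so the posterior mode lies at the lower boundary of the support.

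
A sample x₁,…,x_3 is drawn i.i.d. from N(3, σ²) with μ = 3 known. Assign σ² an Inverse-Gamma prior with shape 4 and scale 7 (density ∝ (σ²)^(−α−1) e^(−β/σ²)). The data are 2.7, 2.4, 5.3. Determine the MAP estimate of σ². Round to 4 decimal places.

σ̂²_MAP = 1.5185

Sum of squared deviations about the known mean: SS = (2.7−3)² + (2.4−3)² + (5.3−3)² = 5.74.
The Normal likelihood contributes (σ²)^(−n/2) exp(−SS/(2σ²)), so the posterior is Inverse-Gamma(α + n/2, β + SS/2) = Inverse-Gamma(5.5, 9.87).
The mode of Inverse-Gamma(a, b) is b/(a+1) = 9.87/6.5 ≈ 1.5185.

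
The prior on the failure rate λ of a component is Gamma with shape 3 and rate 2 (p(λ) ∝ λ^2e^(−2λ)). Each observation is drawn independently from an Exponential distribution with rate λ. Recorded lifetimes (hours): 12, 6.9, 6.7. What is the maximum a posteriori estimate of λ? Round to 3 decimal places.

The Exponential(rate=λ) likelihood is ∝ λ^n e^(−λΣtᵢ). Here n = 3 and Σtᵢ = 12 + 6.9 + 6.7 = 25.6.
Posterior ∝ λ^2e^(−2λ) · λ^3e^(−25.6λ) = λ^5e^(−27.6λ), i.e. Gamma(6, 27.6).
Mode = (a−1)/b = 5/27.6 ≈ 0.181.

λ̂_MAP = 0.181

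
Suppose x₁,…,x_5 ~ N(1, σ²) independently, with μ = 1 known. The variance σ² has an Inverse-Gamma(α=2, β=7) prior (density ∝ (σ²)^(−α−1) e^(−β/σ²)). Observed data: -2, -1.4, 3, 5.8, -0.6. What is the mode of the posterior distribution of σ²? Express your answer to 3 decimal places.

σ̂²_MAP = 5.305

Sum of squared deviations about the known mean: SS = (-2−1)² + (-1.4−1)² + (3−1)² + (5.8−1)² + (-0.6−1)² = 44.36.
The Normal likelihood contributes (σ²)^(−n/2) exp(−SS/(2σ²)), so the posterior is Inverse-Gamma(α + n/2, β + SS/2) = Inverse-Gamma(4.5, 29.18).
The mode of Inverse-Gamma(a, b) is b/(a+1) = 29.18/5.5 ≈ 5.305.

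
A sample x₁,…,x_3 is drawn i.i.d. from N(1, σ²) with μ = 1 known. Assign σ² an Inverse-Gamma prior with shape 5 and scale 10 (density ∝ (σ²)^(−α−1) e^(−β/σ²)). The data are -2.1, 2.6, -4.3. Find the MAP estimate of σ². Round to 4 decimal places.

σ̂²_MAP = 4.0173

Sum of squared deviations about the known mean: SS = (-2.1−1)² + (2.6−1)² + (-4.3−1)² = 40.26.
The Normal likelihood contributes (σ²)^(−n/2) exp(−SS/(2σ²)), so the posterior is Inverse-Gamma(α + n/2, β + SS/2) = Inverse-Gamma(6.5, 30.13).
The mode of Inverse-Gamma(a, b) is b/(a+1) = 30.13/7.5 ≈ 4.0173.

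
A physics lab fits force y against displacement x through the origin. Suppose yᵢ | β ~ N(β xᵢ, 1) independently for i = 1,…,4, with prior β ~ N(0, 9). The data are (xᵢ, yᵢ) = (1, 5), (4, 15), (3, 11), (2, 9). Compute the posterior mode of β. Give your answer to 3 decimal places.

log p(β | y) = −Σ(yᵢ − βxᵢ)²/(2·1) − β²/(2·9) + const.
Setting the derivative to zero: Σxᵢ(yᵢ − βxᵢ)/1 − β/9 = 0, so β = Σxᵢyᵢ / (Σxᵢ² + σ²/τ²).
Σxᵢyᵢ = 1·5 + 4·15 + 3·11 + 2·9 = 116; Σxᵢ² = 30; σ²/τ² = 1/9.
β̂_MAP = 116 / (30 + 1/9) = 116/(271/9) = 1044/271 ≈ 3.852.

β̂_MAP = 3.852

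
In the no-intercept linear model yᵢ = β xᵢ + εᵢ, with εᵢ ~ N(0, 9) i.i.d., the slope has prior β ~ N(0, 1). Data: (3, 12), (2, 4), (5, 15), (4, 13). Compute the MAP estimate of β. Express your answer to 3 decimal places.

log p(β | y) = −Σ(yᵢ − βxᵢ)²/(2·9) − β²/(2·1) + const.
Setting the derivative to zero: Σxᵢ(yᵢ − βxᵢ)/9 − β/1 = 0, so β = Σxᵢyᵢ / (Σxᵢ² + σ²/τ²).
Σxᵢyᵢ = 3·12 + 2·4 + 5·15 + 4·13 = 171; Σxᵢ² = 54; σ²/τ² = 9.
β̂_MAP = 171 / (54 + 9) = 171/63 ≈ 2.714.

β̂_MAP = 2.714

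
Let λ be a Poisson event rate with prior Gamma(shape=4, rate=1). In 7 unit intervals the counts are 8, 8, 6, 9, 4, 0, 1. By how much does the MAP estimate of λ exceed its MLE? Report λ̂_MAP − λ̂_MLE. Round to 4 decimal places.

Σxᵢ = 36. Posterior is Gamma(40, 8); MAP = (40−1)/8 = 39/8 ≈ 4.87500.
MLE = x̄ = 36/7 ≈ 5.14286.
Difference = 39/8 − 36/7 = -15/56 ≈ -0.2679.

MAP − MLE = -0.2679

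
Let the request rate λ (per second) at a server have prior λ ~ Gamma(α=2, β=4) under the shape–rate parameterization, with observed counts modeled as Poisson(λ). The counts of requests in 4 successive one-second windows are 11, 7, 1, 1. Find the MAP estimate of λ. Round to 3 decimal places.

λ̂_MAP = 2.625

Σxᵢ = 11+7+1+1 = 20, with n = 4.
Posterior ∝ λe^(−4λ) · λ^20e^(−4λ) = λ^21e^(−8λ), i.e. Gamma(shape=22, rate=8).
The mode of a Gamma(a, b) with a ≥ 1 (shape–rate) is (a−1)/b = 21/8 ≈ 2.625.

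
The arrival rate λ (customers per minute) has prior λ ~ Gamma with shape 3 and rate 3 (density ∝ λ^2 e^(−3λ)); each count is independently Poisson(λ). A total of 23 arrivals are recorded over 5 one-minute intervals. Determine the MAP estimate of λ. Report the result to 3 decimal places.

λ̂_MAP = 3.125

Σxᵢ = 23, n = 5.
Posterior ∝ λ^2e^(−3λ) · λ^23e^(−5λ) = λ^25e^(−8λ), i.e. Gamma(shape=26, rate=8).
The mode of a Gamma(a, b) with a ≥ 1 (shape–rate) is (a−1)/b = 25/8 ≈ 3.125.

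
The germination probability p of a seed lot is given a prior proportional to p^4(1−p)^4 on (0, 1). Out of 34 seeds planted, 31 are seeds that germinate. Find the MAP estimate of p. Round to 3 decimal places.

The prior density ∝ p^4(1−p)^4 is the kernel of Beta(5, 5).
Data: 31 successes in 34 trials. The binomial likelihood contributes p^31(1−p)^3, so the posterior is Beta(5+31, 5+3) = Beta(36, 8).
For Beta(a, b) with a, b > 1 the mode is (a−1)/(a+b−2) = 35/42 ≈ 0.833.

p̂_MAP = 0.833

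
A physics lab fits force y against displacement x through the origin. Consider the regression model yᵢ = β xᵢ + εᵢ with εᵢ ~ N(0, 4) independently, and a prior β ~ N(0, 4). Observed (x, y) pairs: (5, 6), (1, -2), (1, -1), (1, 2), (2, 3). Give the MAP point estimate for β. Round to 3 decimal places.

β̂_MAP = 1.061

log p(β | y) = −Σ(yᵢ − βxᵢ)²/(2·4) − β²/(2·4) + const.
Setting the derivative to zero: Σxᵢ(yᵢ − βxᵢ)/4 − β/4 = 0, so β = Σxᵢyᵢ / (Σxᵢ² + σ²/τ²).
Σxᵢyᵢ = 5·6 + 1·(-2) + 1·(-1) + 1·2 + 2·3 = 35; Σxᵢ² = 32; σ²/τ² = 1.
β̂_MAP = 35 / (32 + 1) = 35/33 ≈ 1.061.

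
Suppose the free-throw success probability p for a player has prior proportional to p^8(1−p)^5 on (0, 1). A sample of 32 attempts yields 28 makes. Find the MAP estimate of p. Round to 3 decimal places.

The prior density ∝ p^8(1−p)^5 is the kernel of Beta(9, 6).
Data: 28 successes in 32 trials. The binomial likelihood contributes p^28(1−p)^4, so the posterior is Beta(9+28, 6+4) = Beta(37, 10).
For Beta(a, b) with a, b > 1 the mode is (a−1)/(a+b−2) = 36/45 ≈ 0.800.

p̂_MAP = 0.800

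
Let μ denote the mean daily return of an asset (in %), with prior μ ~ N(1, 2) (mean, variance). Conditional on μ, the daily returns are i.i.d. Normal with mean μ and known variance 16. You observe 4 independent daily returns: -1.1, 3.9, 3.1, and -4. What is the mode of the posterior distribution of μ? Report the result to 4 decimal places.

μ̂_MAP = 0.8250

n = 4; x̄ = ((-1.1) + 3.9 + 3.1 + (-4))/4 = 1.9/4 = 0.475.
For a Normal prior and Normal likelihood with known variance, the posterior is Normal; its mode equals its mean, the precision-weighted average.
Prior precision 1/σ₀² = 1/2 = 0.5; data precision n/σ² = 4/16 = 0.25.
μ̂ = (0.5·1 + 0.25·0.475) / (0.5 + 0.25) = 0.61875/0.75 = 0.8250.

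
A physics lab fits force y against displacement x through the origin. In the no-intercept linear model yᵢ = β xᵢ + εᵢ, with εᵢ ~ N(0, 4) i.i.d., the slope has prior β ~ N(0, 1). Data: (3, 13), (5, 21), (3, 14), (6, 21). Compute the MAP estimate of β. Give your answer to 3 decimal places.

β̂_MAP = 3.759

log p(β | y) = −Σ(yᵢ − βxᵢ)²/(2·4) − β²/(2·1) + const.
Setting the derivative to zero: Σxᵢ(yᵢ − βxᵢ)/4 − β/1 = 0, so β = Σxᵢyᵢ / (Σxᵢ² + σ²/τ²).
Σxᵢyᵢ = 3·13 + 5·21 + 3·14 + 6·21 = 312; Σxᵢ² = 79; σ²/τ² = 4.
β̂_MAP = 312 / (79 + 4) = 312/83 ≈ 3.759.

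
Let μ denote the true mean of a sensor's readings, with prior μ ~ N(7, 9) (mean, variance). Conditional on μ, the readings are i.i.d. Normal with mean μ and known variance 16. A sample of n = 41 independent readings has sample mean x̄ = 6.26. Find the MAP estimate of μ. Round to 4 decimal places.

μ̂_MAP = 6.2908

n = 41, x̄ = 6.26.
For a Normal prior and Normal likelihood with known variance, the posterior is Normal; its mode equals its mean, the precision-weighted average.
Prior precision 1/σ₀² = 1/9; data precision n/σ² = 41/16 = 2.5625.
μ̂ = ((1/9)·7 + 2.5625·6.26) / (1/9 + 2.5625) = (121097/7200)/(385/144) = 121097/19250 ≈ 6.2908.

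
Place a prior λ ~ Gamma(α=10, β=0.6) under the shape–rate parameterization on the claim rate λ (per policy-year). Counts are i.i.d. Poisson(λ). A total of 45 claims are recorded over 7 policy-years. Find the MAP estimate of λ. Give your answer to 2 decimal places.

Σxᵢ = 45, n = 7.
Posterior ∝ λ^9e^(−0.6λ) · λ^45e^(−7λ) = λ^54e^(−7.6λ), i.e. Gamma(shape=55, rate=7.6).
The mode of a Gamma(a, b) with a ≥ 1 (shape–rate) is (a−1)/b = 54/7.6 ≈ 7.11.

λ̂_MAP = 7.11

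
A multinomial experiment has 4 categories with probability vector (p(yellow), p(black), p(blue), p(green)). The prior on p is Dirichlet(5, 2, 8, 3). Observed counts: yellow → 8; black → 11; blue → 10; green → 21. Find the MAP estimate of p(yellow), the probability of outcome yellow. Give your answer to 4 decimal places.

MAP estimate of p(yellow) = 0.1875

The posterior is Dirichlet(αᵢ + nᵢ) = Dirichlet(13, 13, 18, 24).
For a Dirichlet(a₁,…,a_K) with all aᵢ > 1, the mode has j-th component (aⱼ − 1)/(Σaᵢ − K).
Here Σaᵢ = 68 and K = 4, so p(yellow) = (13 − 1)/(68 − 4) = 12/64 ≈ 0.1875.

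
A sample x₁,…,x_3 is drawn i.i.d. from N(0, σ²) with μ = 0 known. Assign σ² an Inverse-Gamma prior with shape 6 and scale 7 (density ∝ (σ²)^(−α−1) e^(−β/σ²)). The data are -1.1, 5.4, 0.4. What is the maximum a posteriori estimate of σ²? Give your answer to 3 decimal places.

σ̂²_MAP = 2.619

Sum of squared deviations about the known mean: SS = (-1.1−0)² + (5.4−0)² + (0.4−0)² = 30.53.
The Normal likelihood contributes (σ²)^(−n/2) exp(−SS/(2σ²)), so the posterior is Inverse-Gamma(α + n/2, β + SS/2) = Inverse-Gamma(7.5, 22.265).
The mode of Inverse-Gamma(a, b) is b/(a+1) = 22.265/8.5 ≈ 2.619.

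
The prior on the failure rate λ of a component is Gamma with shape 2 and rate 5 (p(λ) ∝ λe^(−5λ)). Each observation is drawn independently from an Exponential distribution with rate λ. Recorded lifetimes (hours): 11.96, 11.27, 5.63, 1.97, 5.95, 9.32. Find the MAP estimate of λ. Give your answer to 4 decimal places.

λ̂_MAP = 0.1370

The Exponential(rate=λ) likelihood is ∝ λ^n e^(−λΣtᵢ). Here n = 6 and Σtᵢ = 11.96 + 11.27 + 5.63 + 1.97 + 5.95 + 9.32 = 46.10.
Posterior ∝ λe^(−5λ) · λ^6e^(−46.10λ) = λ^7e^(−51.10λ), i.e. Gamma(8, 51.10).
Mode = (a−1)/b = 7/51.10 ≈ 0.1370.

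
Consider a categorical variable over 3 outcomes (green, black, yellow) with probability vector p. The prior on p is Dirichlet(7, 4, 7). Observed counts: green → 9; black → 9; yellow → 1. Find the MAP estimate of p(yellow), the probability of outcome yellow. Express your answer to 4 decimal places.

The posterior is Dirichlet(αᵢ + nᵢ) = Dirichlet(16, 13, 8).
For a Dirichlet(a₁,…,a_K) with all aᵢ > 1, the mode has j-th component (aⱼ − 1)/(Σaᵢ − K).
Here Σaᵢ = 37 and K = 3, so p(yellow) = (8 − 1)/(37 − 3) = 7/34 ≈ 0.2059.

MAP estimate of p(yellow) = 0.2059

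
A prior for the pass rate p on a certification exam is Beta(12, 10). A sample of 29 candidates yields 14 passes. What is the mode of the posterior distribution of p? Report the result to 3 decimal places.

p̂_MAP = 0.510

Prior: Beta(12, 10).
Data: 14 successes in 29 trials. The binomial likelihood contributes p^14(1−p)^15, so the posterior is Beta(12+14, 10+15) = Beta(26, 25).
For Beta(a, b) with a, b > 1 the mode is (a−1)/(a+b−2) = 25/49 ≈ 0.510.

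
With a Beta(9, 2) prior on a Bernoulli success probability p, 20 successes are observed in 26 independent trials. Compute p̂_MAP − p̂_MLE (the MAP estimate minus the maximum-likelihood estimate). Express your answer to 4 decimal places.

MAP − MLE = 0.0308

Posterior is Beta(29, 8); MAP = (29−1)/(37−2) = 28/35 ≈ 0.80000.
MLE ignores the prior: p̂_MLE = k/n = 20/26 ≈ 0.76923.
Difference = 28/35 − 20/26 = 2/65 ≈ 0.0308.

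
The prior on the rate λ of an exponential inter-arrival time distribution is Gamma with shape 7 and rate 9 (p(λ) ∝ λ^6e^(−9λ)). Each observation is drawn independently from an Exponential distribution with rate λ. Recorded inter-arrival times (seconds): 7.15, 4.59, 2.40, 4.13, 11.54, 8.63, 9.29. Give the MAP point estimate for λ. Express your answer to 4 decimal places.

The Exponential(rate=λ) likelihood is ∝ λ^n e^(−λΣtᵢ). Here n = 7 and Σtᵢ = 7.15 + 4.59 + 2.40 + 4.13 + 11.54 + 8.63 + 9.29 = 47.73.
Posterior ∝ λ^6e^(−9λ) · λ^7e^(−47.73λ) = λ^13e^(−56.73λ), i.e. Gamma(14, 56.73).
Mode = (a−1)/b = 13/56.73 ≈ 0.2292.

λ̂_MAP = 0.2292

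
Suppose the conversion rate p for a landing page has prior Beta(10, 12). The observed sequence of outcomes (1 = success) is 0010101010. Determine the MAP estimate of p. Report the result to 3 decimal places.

p̂_MAP = 0.433

Prior: Beta(10, 12).
Data: 4 successes in 10 trials (from the sequence). The binomial likelihood contributes p^4(1−p)^6, so the posterior is Beta(10+4, 12+6) = Beta(14, 18).
For Beta(a, b) with a, b > 1 the mode is (a−1)/(a+b−2) = 13/30 ≈ 0.433.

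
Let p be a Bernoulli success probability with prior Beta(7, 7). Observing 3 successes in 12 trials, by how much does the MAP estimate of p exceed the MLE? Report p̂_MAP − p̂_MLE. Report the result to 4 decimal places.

Posterior is Beta(10, 16); MAP = (10−1)/(26−2) = 9/24 ≈ 0.37500.
MLE ignores the prior: p̂_MLE = k/n = 3/12 ≈ 0.25000.
Difference = 9/24 − 3/12 = 1/8 ≈ 0.1250.

MAP − MLE = 0.1250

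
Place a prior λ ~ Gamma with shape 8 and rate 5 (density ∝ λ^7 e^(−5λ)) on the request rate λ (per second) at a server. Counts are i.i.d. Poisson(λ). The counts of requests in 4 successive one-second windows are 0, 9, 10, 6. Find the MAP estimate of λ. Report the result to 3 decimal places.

Σxᵢ = 0+9+10+6 = 25, with n = 4.
Posterior ∝ λ^7e^(−5λ) · λ^25e^(−4λ) = λ^32e^(−9λ), i.e. Gamma(shape=33, rate=9).
The mode of a Gamma(a, b) with a ≥ 1 (shape–rate) is (a−1)/b = 32/9 ≈ 3.556.

λ̂_MAP = 3.556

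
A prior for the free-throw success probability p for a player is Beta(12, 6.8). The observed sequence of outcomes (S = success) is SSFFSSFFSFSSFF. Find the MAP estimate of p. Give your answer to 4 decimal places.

p̂_MAP = 0.5844

Prior: Beta(12, 6.8).
Data: 7 successes in 14 trials (from the sequence). The binomial likelihood contributes p^7(1−p)^7, so the posterior is Beta(12+7, 6.8+7) = Beta(19, 13.8).
For Beta(a, b) with a, b > 1 the mode is (a−1)/(a+b−2) = 18/30.8 ≈ 0.5844.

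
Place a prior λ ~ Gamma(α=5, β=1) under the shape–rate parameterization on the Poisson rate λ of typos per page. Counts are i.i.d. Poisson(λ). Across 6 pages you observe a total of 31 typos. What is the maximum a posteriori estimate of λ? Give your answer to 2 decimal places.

Σxᵢ = 31, n = 6.
Posterior ∝ λ^4e^(−1λ) · λ^31e^(−6λ) = λ^35e^(−7λ), i.e. Gamma(shape=36, rate=7).
The mode of a Gamma(a, b) with a ≥ 1 (shape–rate) is (a−1)/b = 35/7 ≈ 5.00.

λ̂_MAP = 5.00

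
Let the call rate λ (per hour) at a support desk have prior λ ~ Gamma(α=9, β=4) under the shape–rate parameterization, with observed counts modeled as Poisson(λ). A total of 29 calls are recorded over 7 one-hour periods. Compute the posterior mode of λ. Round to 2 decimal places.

λ̂_MAP = 3.36

Σxᵢ = 29, n = 7.
Posterior ∝ λ^8e^(−4λ) · λ^29e^(−7λ) = λ^37e^(−11λ), i.e. Gamma(shape=38, rate=11).
The mode of a Gamma(a, b) with a ≥ 1 (shape–rate) is (a−1)/b = 37/11 ≈ 3.36.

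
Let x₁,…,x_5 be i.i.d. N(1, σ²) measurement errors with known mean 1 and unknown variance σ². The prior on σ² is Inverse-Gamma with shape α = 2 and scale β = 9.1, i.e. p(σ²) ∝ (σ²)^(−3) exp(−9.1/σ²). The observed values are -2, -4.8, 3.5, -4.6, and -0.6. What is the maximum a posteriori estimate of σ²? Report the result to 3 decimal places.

σ̂²_MAP = 9.183

Sum of squared deviations about the known mean: SS = (-2−1)² + (-4.8−1)² + (3.5−1)² + (-4.6−1)² + (-0.6−1)² = 82.81.
The Normal likelihood contributes (σ²)^(−n/2) exp(−SS/(2σ²)), so the posterior is Inverse-Gamma(α + n/2, β + SS/2) = Inverse-Gamma(4.5, 50.505).
The mode of Inverse-Gamma(a, b) is b/(a+1) = 50.505/5.5 ≈ 9.183.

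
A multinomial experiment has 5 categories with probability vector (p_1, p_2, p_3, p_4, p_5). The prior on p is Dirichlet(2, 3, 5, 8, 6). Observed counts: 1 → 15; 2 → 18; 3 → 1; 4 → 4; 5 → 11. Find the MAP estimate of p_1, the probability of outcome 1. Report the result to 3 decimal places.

MAP estimate: 0.235

The posterior is Dirichlet(αᵢ + nᵢ) = Dirichlet(17, 21, 6, 12, 17).
For a Dirichlet(a₁,…,a_K) with all aᵢ > 1, the mode has j-th component (aⱼ − 1)/(Σaᵢ − K).
Here Σaᵢ = 73 and K = 5, so p_1 = (17 − 1)/(73 − 5) = 16/68 ≈ 0.235.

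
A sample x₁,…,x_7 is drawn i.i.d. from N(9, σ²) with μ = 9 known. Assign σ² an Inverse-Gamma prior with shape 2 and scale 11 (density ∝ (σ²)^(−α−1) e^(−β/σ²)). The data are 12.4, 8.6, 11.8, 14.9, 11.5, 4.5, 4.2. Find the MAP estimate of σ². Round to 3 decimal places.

Sum of squared deviations about the known mean: SS = (12.4−9)² + (8.6−9)² + (11.8−9)² + (14.9−9)² + (11.5−9)² + (4.5−9)² + (4.2−9)² = 103.91.
The Normal likelihood contributes (σ²)^(−n/2) exp(−SS/(2σ²)), so the posterior is Inverse-Gamma(α + n/2, β + SS/2) = Inverse-Gamma(5.5, 62.955).
The mode of Inverse-Gamma(a, b) is b/(a+1) = 62.955/6.5 ≈ 9.685.

σ̂²_MAP = 9.685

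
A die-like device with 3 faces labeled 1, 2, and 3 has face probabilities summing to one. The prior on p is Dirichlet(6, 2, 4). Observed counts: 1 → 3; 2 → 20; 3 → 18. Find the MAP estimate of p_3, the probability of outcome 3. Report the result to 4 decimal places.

MAP estimate: 0.4200

The posterior is Dirichlet(αᵢ + nᵢ) = Dirichlet(9, 22, 22).
For a Dirichlet(a₁,…,a_K) with all aᵢ > 1, the mode has j-th component (aⱼ − 1)/(Σaᵢ − K).
Here Σaᵢ = 53 and K = 3, so p_3 = (22 − 1)/(53 − 3) = 21/50 ≈ 0.4200.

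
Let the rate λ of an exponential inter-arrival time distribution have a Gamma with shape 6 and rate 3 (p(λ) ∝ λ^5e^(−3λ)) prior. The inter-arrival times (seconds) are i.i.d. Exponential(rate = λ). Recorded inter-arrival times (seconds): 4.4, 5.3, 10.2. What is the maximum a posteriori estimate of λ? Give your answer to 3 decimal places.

λ̂_MAP = 0.349

The Exponential(rate=λ) likelihood is ∝ λ^n e^(−λΣtᵢ). Here n = 3 and Σtᵢ = 4.4 + 5.3 + 10.2 = 19.9.
Posterior ∝ λ^5e^(−3λ) · λ^3e^(−19.9λ) = λ^8e^(−22.9λ), i.e. Gamma(9, 22.9).
Mode = (a−1)/b = 8/22.9 ≈ 0.349.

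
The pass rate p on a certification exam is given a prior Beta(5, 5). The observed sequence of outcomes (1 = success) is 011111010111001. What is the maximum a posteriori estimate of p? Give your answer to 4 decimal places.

Prior: Beta(5, 5).
Data: 10 successes in 15 trials (from the sequence). The binomial likelihood contributes p^10(1−p)^5, so the posterior is Beta(5+10, 5+5) = Beta(15, 10).
For Beta(a, b) with a, b > 1 the mode is (a−1)/(a+b−2) = 14/23 ≈ 0.6087.

p̂_MAP = 0.6087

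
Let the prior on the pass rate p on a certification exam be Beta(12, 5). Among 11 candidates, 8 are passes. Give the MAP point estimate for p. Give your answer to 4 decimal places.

p̂_MAP = 0.7308

Prior: Beta(12, 5).
Data: 8 successes in 11 trials. The binomial likelihood contributes p^8(1−p)^3, so the posterior is Beta(12+8, 5+3) = Beta(20, 8).
For Beta(a, b) with a, b > 1 the mode is (a−1)/(a+b−2) = 19/26 ≈ 0.7308.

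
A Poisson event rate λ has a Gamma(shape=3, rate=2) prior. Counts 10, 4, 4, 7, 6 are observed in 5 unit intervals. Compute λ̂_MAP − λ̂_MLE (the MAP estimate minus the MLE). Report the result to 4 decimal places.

MAP − MLE = -1.4857

Σxᵢ = 31. Posterior is Gamma(34, 7); MAP = (34−1)/7 = 33/7 ≈ 4.71429.
MLE = x̄ = 31/5 ≈ 6.20000.
Difference = 33/7 − 31/5 = -52/35 ≈ -1.4857.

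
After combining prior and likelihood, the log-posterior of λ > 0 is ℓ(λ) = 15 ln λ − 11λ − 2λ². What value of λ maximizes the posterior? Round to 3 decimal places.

ℓ'(λ) = 15/λ − 11 − 4λ. Setting this to zero and multiplying by λ: 4λ² + 11λ − 15 = 0.
λ = (−11 + √(11² + 4·4·15)) / (2·4) = (−11 + √361) / 8 = (−11 + 19)/8 = 1.
ℓ''(λ) = −15/λ² − 4 < 0, confirming a maximum.

λ̂_MAP = 1.000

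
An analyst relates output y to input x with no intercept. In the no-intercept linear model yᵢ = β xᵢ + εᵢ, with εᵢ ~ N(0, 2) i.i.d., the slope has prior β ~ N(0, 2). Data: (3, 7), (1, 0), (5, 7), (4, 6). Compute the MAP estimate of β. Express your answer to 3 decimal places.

β̂_MAP = 1.538

log p(β | y) = −Σ(yᵢ − βxᵢ)²/(2·2) − β²/(2·2) + const.
Setting the derivative to zero: Σxᵢ(yᵢ − βxᵢ)/2 − β/2 = 0, so β = Σxᵢyᵢ / (Σxᵢ² + σ²/τ²).
Σxᵢyᵢ = 3·7 + 1·0 + 5·7 + 4·6 = 80; Σxᵢ² = 51; σ²/τ² = 1.
β̂_MAP = 80 / (51 + 1) = 80/52 ≈ 1.538.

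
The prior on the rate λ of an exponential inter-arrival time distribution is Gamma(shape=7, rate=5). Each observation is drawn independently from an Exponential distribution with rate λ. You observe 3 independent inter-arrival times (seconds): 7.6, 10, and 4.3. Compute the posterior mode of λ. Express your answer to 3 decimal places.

The Exponential(rate=λ) likelihood is ∝ λ^n e^(−λΣtᵢ). Here n = 3 and Σtᵢ = 7.6 + 10 + 4.3 = 21.9.
Posterior ∝ λ^6e^(−5λ) · λ^3e^(−21.9λ) = λ^9e^(−26.9λ), i.e. Gamma(10, 26.9).
Mode = (a−1)/b = 9/26.9 ≈ 0.335.

λ̂_MAP = 0.335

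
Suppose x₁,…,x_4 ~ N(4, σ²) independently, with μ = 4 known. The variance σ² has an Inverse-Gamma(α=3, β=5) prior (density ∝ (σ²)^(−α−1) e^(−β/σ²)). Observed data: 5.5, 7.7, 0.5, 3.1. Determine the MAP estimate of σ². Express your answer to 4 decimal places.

σ̂²_MAP = 3.2500

Sum of squared deviations about the known mean: SS = (5.5−4)² + (7.7−4)² + (0.5−4)² + (3.1−4)² = 29.
The Normal likelihood contributes (σ²)^(−n/2) exp(−SS/(2σ²)), so the posterior is Inverse-Gamma(α + n/2, β + SS/2) = Inverse-Gamma(5, 19.5).
The mode of Inverse-Gamma(a, b) is b/(a+1) = 19.5/6 ≈ 3.2500.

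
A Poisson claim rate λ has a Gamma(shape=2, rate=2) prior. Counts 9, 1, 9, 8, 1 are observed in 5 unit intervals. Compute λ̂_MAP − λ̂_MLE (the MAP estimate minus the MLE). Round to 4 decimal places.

MAP − MLE = -1.4571

Σxᵢ = 28. Posterior is Gamma(30, 7); MAP = (30−1)/7 = 29/7 ≈ 4.14286.
MLE = x̄ = 28/5 ≈ 5.60000.
Difference = 29/7 − 28/5 = -51/35 ≈ -1.4571.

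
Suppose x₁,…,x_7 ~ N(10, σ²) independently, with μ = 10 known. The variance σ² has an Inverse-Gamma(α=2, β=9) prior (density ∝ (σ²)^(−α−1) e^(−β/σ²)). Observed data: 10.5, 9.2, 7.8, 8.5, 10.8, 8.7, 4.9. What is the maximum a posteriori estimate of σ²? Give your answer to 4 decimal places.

σ̂²_MAP = 4.1785

Sum of squared deviations about the known mean: SS = (10.5−10)² + (9.2−10)² + (7.8−10)² + (8.5−10)² + (10.8−10)² + (8.7−10)² + (4.9−10)² = 36.32.
The Normal likelihood contributes (σ²)^(−n/2) exp(−SS/(2σ²)), so the posterior is Inverse-Gamma(α + n/2, β + SS/2) = Inverse-Gamma(5.5, 27.16).
The mode of Inverse-Gamma(a, b) is b/(a+1) = 27.16/6.5 ≈ 4.1785.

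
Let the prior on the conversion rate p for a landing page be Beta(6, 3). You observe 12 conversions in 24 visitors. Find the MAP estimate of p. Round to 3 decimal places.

p̂_MAP = 0.548

Prior: Beta(6, 3).
Data: 12 successes in 24 trials. The binomial likelihood contributes p^12(1−p)^12, so the posterior is Beta(6+12, 3+12) = Beta(18, 15).
For Beta(a, b) with a, b > 1 the mode is (a−1)/(a+b−2) = 17/31 ≈ 0.548.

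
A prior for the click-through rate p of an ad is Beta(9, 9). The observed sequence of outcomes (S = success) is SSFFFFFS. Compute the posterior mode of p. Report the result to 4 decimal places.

p̂_MAP = 0.4583

Prior: Beta(9, 9).
Data: 3 successes in 8 trials (from the sequence). The binomial likelihood contributes p^3(1−p)^5, so the posterior is Beta(9+3, 9+5) = Beta(12, 14).
For Beta(a, b) with a, b > 1 the mode is (a−1)/(a+b−2) = 11/24 ≈ 0.4583.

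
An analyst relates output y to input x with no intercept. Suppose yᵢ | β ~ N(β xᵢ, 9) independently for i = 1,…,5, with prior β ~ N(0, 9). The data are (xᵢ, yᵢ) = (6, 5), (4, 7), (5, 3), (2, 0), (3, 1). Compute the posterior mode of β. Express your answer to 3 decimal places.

β̂_MAP = 0.835

log p(β | y) = −Σ(yᵢ − βxᵢ)²/(2·9) − β²/(2·9) + const.
Setting the derivative to zero: Σxᵢ(yᵢ − βxᵢ)/9 − β/9 = 0, so β = Σxᵢyᵢ / (Σxᵢ² + σ²/τ²).
Σxᵢyᵢ = 6·5 + 4·7 + 5·3 + 2·0 + 3·1 = 76; Σxᵢ² = 90; σ²/τ² = 1.
β̂_MAP = 76 / (90 + 1) = 76/91 ≈ 0.835.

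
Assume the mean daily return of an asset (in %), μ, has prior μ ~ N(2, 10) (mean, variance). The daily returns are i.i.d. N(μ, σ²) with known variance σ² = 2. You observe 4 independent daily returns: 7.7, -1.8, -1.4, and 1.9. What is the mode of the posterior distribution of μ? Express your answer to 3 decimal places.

μ̂_MAP = 1.619

n = 4; x̄ = (7.7 + (-1.8) + (-1.4) + 1.9)/4 = 6.4/4 = 1.6.
For a Normal prior and Normal likelihood with known variance, the posterior is Normal; its mode equals its mean, the precision-weighted average.
Prior precision 1/σ₀² = 1/10 = 0.1; data precision n/σ² = 4/2 = 2.
μ̂ = (0.1·2 + 2·1.6) / (0.1 + 2) = 3.4/2.1 = 34/21 ≈ 1.619.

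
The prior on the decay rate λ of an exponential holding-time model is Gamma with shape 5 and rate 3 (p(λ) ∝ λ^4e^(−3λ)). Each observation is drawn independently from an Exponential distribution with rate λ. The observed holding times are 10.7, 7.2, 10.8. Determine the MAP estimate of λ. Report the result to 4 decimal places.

The Exponential(rate=λ) likelihood is ∝ λ^n e^(−λΣtᵢ). Here n = 3 and Σtᵢ = 10.7 + 7.2 + 10.8 = 28.7.
Posterior ∝ λ^4e^(−3λ) · λ^3e^(−28.7λ) = λ^7e^(−31.7λ), i.e. Gamma(8, 31.7).
Mode = (a−1)/b = 7/31.7 ≈ 0.2208.

λ̂_MAP = 0.2208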